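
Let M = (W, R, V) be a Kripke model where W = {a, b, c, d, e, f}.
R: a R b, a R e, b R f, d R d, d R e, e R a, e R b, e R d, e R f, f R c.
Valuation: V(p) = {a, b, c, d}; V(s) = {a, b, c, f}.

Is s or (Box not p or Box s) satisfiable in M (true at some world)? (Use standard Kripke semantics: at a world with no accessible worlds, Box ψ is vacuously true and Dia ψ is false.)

Let φ = s or (Box not p or Box s). Evaluate φ at each world:
  a (successors {b, e}): φ is true.
  b (successors {f}): φ is true.
  c (successors ∅): φ is true.
  d (successors {d, e}): φ is false.
  e (successors {a, b, d, f}): φ is false.
  f (successors {c}): φ is true.
Detail at a (witness):
  At a: s is true, Box not p or Box s is false, so s or (Box not p or Box s) is true.
    At a: Box not p is false, Box s is false, so Box not p or Box s is false.
      At a: Box not p requires not p at every successor {b, e}.
        not p fails at b, so Box not p is false at a.
      At a: Box s requires s at every successor {b, e}.
        s fails at e, so Box s is false at a.

Yes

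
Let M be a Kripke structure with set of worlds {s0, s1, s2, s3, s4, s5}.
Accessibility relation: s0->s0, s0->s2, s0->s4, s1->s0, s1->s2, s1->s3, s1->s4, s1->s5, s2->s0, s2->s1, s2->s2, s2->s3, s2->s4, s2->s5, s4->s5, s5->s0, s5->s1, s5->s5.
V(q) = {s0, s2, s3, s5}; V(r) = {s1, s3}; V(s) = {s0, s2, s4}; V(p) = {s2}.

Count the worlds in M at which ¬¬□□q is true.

Recall that □ψ holds at a world iff ψ holds at every accessible world, and ◇ψ holds iff ψ holds at some accessible world.
Let φ = ¬¬□□q. Evaluate φ at each world:
  s0 (successors {s0, s2, s4}): φ is false.
  s1 (successors {s0, s2, s3, s4, s5}): φ is false.
  s2 (successors {s0, s1, s2, s3, s4, s5}): φ is false.
  s3 (successors ∅): φ is true.
  s4 (successors {s5}): φ is false.
  s5 (successors {s0, s1, s5}): φ is false.
For instance, at s2:
  At s2: ¬□□q is true, so ¬¬□□q is false.
    At s2: □□q is false, so ¬□□q is true.
      At s2: □□q requires □q at every successor {s0, s1, s2, s3, s4, s5}.
        □q fails at s0, so □□q is false at s2.
Satisfying worlds: {s3}

1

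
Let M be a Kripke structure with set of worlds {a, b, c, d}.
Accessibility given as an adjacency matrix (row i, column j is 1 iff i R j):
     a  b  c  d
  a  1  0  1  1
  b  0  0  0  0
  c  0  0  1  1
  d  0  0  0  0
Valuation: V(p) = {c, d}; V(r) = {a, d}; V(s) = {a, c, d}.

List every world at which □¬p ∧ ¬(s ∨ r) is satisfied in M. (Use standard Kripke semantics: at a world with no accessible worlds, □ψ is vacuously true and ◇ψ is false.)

b

Let φ = □¬p ∧ ¬(s ∨ r). Evaluate φ at each world:
  a (successors {a, c, d}): φ is false.
  b (successors ∅): φ is true.
  c (successors {c, d}): φ is false.
  d (successors ∅): φ is false.
For instance, at c:
  At c: □¬p is false, ¬(s ∨ r) is false, so □¬p ∧ ¬(s ∨ r) is false.
    At c: □¬p requires ¬p at every successor {c, d}.
      ¬p fails at c, so □¬p is false at c.
Satisfying worlds: {b}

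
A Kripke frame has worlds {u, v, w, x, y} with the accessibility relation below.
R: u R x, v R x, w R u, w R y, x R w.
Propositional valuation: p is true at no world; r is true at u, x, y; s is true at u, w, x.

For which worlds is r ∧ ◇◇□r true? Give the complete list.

Let φ = r ∧ ◇◇□r. Evaluate φ at each world:
  u (successors {x}): φ is true.
  v (successors {x}): φ is false.
  w (successors {u, y}): φ is false.
  x (successors {w}): φ is true.
  y (successors ∅): φ is false.
For instance, at x:
  At x: r is true, ◇◇□r is true, so r ∧ ◇◇□r is true.
    At x: ◇◇□r requires ◇□r at some successor in {w}.
      ◇□r holds at w, so ◇◇□r is true at x.
Satisfying worlds: {u, x}

u, x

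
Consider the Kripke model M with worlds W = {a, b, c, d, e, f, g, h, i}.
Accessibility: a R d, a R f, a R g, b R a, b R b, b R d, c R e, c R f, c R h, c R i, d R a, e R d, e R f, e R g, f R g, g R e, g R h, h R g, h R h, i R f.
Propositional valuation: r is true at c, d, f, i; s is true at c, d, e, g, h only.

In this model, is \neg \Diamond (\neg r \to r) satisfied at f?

Yes

Recall that \Diamond ψ holds at a world iff ψ holds at some accessible world.
At f: \Diamond (\neg r \to r) is false, so \neg \Diamond (\neg r \to r) is true.
  At f: \Diamond (\neg r \to r) requires \neg r \to r at some successor in {g}.
    At g: \neg r \to r is false.
  So \Diamond (\neg r \to r) is false at f.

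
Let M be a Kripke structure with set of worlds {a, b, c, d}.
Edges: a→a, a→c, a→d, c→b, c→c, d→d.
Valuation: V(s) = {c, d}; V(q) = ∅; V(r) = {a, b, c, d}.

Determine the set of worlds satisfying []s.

Let φ = []s. Evaluate φ at each world:
  a (successors {a, c, d}): φ is false.
  b (successors ∅): φ is true.
  c (successors {b, c}): φ is false.
  d (successors {d}): φ is true.
For instance, at a:
  At a: []s requires s at every successor {a, c, d}.
    s fails at a, so []s is false at a.
Satisfying worlds: {b, d}

b, d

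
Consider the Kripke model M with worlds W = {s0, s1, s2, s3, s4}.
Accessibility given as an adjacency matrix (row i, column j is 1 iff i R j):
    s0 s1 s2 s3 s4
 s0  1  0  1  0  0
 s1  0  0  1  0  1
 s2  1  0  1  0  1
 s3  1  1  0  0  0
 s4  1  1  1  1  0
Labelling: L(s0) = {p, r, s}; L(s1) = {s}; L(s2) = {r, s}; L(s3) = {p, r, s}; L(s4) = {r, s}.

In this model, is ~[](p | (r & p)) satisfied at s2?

Yes

At s2: [](p | (r & p)) is false, so ~[](p | (r & p)) is true.
  At s2: [](p | (r & p)) requires p | (r & p) at every successor {s0, s2, s4}.
    p | (r & p) fails at s2, so [](p | (r & p)) is false at s2.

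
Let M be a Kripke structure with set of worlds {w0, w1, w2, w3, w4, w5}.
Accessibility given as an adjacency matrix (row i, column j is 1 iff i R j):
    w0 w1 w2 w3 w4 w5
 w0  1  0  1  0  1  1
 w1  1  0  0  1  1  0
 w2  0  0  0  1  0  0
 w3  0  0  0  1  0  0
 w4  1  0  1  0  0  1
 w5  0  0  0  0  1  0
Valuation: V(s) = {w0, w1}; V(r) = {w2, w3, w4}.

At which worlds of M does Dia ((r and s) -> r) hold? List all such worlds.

Recall that Dia ψ holds at a world iff ψ holds at some accessible world.
Let φ = Dia ((r and s) -> r). Evaluate φ at each world:
  w0 (successors {w0, w2, w4, w5}): φ is true.
  w1 (successors {w0, w3, w4}): φ is true.
  w2 (successors {w3}): φ is true.
  w3 (successors {w3}): φ is true.
  w4 (successors {w0, w2, w5}): φ is true.
  w5 (successors {w4}): φ is true.
For instance, at w2:
  At w2: Dia ((r and s) -> r) requires (r and s) -> r at some successor in {w3}.
    (r and s) -> r holds at w3, so Dia ((r and s) -> r) is true at w2.
Satisfying worlds: {w0, w1, w2, w3, w4, w5}

w0, w1, w2, w3, w4, w5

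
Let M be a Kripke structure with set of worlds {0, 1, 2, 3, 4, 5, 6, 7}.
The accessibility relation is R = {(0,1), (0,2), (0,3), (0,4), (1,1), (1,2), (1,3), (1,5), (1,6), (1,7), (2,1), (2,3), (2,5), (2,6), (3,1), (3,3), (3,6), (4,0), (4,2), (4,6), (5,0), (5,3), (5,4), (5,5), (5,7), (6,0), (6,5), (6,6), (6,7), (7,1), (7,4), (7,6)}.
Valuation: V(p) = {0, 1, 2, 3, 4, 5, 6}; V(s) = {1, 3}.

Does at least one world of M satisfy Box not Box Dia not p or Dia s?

Yes

Let φ = Box not Box Dia not p or Dia s. Evaluate φ at each world:
  0 (successors {1, 2, 3, 4}): φ is true.
  1 (successors {1, 2, 3, 5, 6, 7}): φ is true.
  2 (successors {1, 3, 5, 6}): φ is true.
  3 (successors {1, 3, 6}): φ is true.
  4 (successors {0, 2, 6}): φ is true.
  5 (successors {0, 3, 4, 5, 7}): φ is true.
  6 (successors {0, 5, 6, 7}): φ is true.
  7 (successors {1, 4, 6}): φ is true.
Detail at 0 (witness):
  At 0: Box not Box Dia not p is true, Dia s is true, so Box not Box Dia not p or Dia s is true.
    At 0: Box not Box Dia not p requires not Box Dia not p at every successor {1, 2, 3, 4}.
      At 1: not Box Dia not p is true.
      At 2: not Box Dia not p is true.
      At 3: not Box Dia not p is true.
      At 4: not Box Dia not p is true.
    So Box not Box Dia not p is true at 0.
    At 0: Dia s requires s at some successor in {1, 2, 3, 4}.
      s holds at 1, so Dia s is true at 0.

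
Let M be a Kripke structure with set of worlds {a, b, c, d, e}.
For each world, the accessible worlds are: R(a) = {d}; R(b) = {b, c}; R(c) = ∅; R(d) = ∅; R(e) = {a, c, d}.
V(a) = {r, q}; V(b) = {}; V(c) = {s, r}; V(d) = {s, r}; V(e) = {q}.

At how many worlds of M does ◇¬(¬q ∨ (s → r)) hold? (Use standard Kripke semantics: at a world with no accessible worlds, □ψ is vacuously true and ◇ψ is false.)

Recall that ◇ψ holds at a world iff ψ holds at some accessible world.
Let φ = ◇¬(¬q ∨ (s → r)). Evaluate φ at each world:
  a (successors {d}): φ is false.
  b (successors {b, c}): φ is false.
  c (successors ∅): φ is false.
  d (successors ∅): φ is false.
  e (successors {a, c, d}): φ is false.
For instance, at b:
  At b: ◇¬(¬q ∨ (s → r)) requires ¬(¬q ∨ (s → r)) at some successor in {b, c}.
    At b: ¬(¬q ∨ (s → r)) is false.
    At c: ¬(¬q ∨ (s → r)) is false.
  So ◇¬(¬q ∨ (s → r)) is false at b.
Satisfying worlds: none.

0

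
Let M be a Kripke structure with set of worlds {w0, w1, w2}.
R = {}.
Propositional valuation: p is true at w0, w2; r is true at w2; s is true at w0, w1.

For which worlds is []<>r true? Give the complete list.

Recall that []ψ holds at a world iff ψ holds at every accessible world, and <>ψ holds iff ψ holds at some accessible world.
Let φ = []<>r. Evaluate φ at each world:
  w0 (successors ∅): φ is true.
  w1 (successors ∅): φ is true.
  w2 (successors ∅): φ is true.
For instance, at w1:
  At w1: no accessible worlds, so []<>r holds vacuously.
Satisfying worlds: {w0, w1, w2}

w0, w1, w2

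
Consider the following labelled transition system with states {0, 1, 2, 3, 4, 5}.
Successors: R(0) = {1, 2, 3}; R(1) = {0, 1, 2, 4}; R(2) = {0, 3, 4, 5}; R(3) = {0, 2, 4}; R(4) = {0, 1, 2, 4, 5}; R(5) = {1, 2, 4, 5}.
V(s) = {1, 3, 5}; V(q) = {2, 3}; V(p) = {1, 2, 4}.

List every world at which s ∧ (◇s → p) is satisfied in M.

1, 3

Recall that ◇ψ holds at a world iff ψ holds at some accessible world.
Let φ = s ∧ (◇s → p). Evaluate φ at each world:
  0 (successors {1, 2, 3}): φ is false.
  1 (successors {0, 1, 2, 4}): φ is true.
  2 (successors {0, 3, 4, 5}): φ is false.
  3 (successors {0, 2, 4}): φ is true.
  4 (successors {0, 1, 2, 4, 5}): φ is false.
  5 (successors {1, 2, 4, 5}): φ is false.
For instance, at 2:
  At 2: s is false, ◇s → p is true, so s ∧ (◇s → p) is false.
    At 2: ◇s is true, p is true, so ◇s → p is true.
      At 2: ◇s requires s at some successor in {0, 3, 4, 5}.
        s holds at 3, so ◇s is true at 2.
Satisfying worlds: {1, 3}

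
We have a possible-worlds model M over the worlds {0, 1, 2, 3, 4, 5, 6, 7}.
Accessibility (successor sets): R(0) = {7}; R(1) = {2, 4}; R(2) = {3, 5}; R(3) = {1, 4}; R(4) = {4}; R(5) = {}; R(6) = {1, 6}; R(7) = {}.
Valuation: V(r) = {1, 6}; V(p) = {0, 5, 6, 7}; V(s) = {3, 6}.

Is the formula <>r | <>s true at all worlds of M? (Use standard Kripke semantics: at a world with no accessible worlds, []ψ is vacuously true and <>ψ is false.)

No

Recall that <>ψ holds at a world iff ψ holds at some accessible world.
Let φ = <>r | <>s. Evaluate φ at each world:
  0 (successors {7}): φ is false.
  1 (successors {2, 4}): φ is false.
  2 (successors {3, 5}): φ is true.
  3 (successors {1, 4}): φ is true.
  4 (successors {4}): φ is false.
  5 (successors ∅): φ is false.
  6 (successors {1, 6}): φ is true.
  7 (successors ∅): φ is false.
Detail at 0 (counterexample):
  At 0: <>r is false, <>s is false, so <>r | <>s is false.
    At 0: <>r requires r at some successor in {7}.
      At 7: r is false.
    So <>r is false at 0.
    At 0: <>s requires s at some successor in {7}.
      At 7: s is false.
    So <>s is false at 0.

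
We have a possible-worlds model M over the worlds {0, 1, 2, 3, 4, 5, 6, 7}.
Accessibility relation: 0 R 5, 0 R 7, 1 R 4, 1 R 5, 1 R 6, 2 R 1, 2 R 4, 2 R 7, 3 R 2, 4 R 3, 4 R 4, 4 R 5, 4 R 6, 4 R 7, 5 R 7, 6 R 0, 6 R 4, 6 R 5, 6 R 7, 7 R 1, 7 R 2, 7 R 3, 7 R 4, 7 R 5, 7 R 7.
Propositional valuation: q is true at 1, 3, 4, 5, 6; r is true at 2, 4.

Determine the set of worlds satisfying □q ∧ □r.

none

Let φ = □q ∧ □r. Evaluate φ at each world:
  0 (successors {5, 7}): φ is false.
  1 (successors {4, 5, 6}): φ is false.
  2 (successors {1, 4, 7}): φ is false.
  3 (successors {2}): φ is false.
  4 (successors {3, 4, 5, 6, 7}): φ is false.
  5 (successors {7}): φ is false.
  6 (successors {0, 4, 5, 7}): φ is false.
  7 (successors {1, 2, 3, 4, 5, 7}): φ is false.
For instance, at 4:
  At 4: □q is false, □r is false, so □q ∧ □r is false.
    At 4: □q requires q at every successor {3, 4, 5, 6, 7}.
      q fails at 7, so □q is false at 4.
    At 4: □r requires r at every successor {3, 4, 5, 6, 7}.
      r fails at 3, so □r is false at 4.
Satisfying worlds: none.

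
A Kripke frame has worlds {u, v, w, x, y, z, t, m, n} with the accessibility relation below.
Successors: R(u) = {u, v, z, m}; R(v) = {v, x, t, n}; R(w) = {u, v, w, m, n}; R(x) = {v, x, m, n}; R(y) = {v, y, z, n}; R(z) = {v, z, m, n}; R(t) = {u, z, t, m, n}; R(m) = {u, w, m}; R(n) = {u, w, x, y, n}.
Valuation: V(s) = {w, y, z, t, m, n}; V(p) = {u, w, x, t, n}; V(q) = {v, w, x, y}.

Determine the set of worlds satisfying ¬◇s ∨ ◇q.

u, v, w, x, y, z, m, n

Recall that ◇ψ holds at a world iff ψ holds at some accessible world.
Let φ = ¬◇s ∨ ◇q. Evaluate φ at each world:
  u (successors {u, v, z, m}): φ is true.
  v (successors {v, x, t, n}): φ is true.
  w (successors {u, v, w, m, n}): φ is true.
  x (successors {v, x, m, n}): φ is true.
  y (successors {v, y, z, n}): φ is true.
  z (successors {v, z, m, n}): φ is true.
  t (successors {u, z, t, m, n}): φ is false.
  m (successors {u, w, m}): φ is true.
  n (successors {u, w, x, y, n}): φ is true.
For instance, at x:
  At x: ¬◇s is false, ◇q is true, so ¬◇s ∨ ◇q is true.
    At x: ◇s is true, so ¬◇s is false.
      At x: ◇s requires s at some successor in {v, x, m, n}.
        s holds at m, so ◇s is true at x.
    At x: ◇q requires q at some successor in {v, x, m, n}.
      q holds at v, so ◇q is true at x.
Satisfying worlds: {u, v, w, x, y, z, m, n}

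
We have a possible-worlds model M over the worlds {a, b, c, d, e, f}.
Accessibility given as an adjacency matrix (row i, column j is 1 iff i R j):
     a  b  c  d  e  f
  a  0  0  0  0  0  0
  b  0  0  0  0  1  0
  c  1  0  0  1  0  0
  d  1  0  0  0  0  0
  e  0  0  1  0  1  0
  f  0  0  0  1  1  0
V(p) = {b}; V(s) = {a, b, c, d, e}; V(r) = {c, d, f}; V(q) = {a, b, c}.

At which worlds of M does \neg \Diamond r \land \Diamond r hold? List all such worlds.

none

Let φ = \neg \Diamond r \land \Diamond r. Evaluate φ at each world:
  a (successors ∅): φ is false.
  b (successors {e}): φ is false.
  c (successors {a, d}): φ is false.
  d (successors {a}): φ is false.
  e (successors {c, e}): φ is false.
  f (successors {d, e}): φ is false.
For instance, at e:
  At e: \neg \Diamond r is false, \Diamond r is true, so \neg \Diamond r \land \Diamond r is false.
    At e: \Diamond r is true, so \neg \Diamond r is false.
      At e: \Diamond r requires r at some successor in {c, e}.
        r holds at c, so \Diamond r is true at e.
    At e: \Diamond r requires r at some successor in {c, e}.
      r holds at c, so \Diamond r is true at e.
Satisfying worlds: none.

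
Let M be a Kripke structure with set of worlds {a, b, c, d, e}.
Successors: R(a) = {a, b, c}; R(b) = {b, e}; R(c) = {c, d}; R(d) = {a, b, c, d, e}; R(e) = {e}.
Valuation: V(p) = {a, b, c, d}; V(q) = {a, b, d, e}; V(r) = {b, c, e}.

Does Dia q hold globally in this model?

Recall that Dia ψ holds at a world iff ψ holds at some accessible world.
Let φ = Dia q. Evaluate φ at each world:
  a (successors {a, b, c}): φ is true.
  b (successors {b, e}): φ is true.
  c (successors {c, d}): φ is true.
  d (successors {a, b, c, d, e}): φ is true.
  e (successors {e}): φ is true.
For instance, at e:
  At e: Dia q requires q at some successor in {e}.
    q holds at e, so Dia q is true at e.

Yes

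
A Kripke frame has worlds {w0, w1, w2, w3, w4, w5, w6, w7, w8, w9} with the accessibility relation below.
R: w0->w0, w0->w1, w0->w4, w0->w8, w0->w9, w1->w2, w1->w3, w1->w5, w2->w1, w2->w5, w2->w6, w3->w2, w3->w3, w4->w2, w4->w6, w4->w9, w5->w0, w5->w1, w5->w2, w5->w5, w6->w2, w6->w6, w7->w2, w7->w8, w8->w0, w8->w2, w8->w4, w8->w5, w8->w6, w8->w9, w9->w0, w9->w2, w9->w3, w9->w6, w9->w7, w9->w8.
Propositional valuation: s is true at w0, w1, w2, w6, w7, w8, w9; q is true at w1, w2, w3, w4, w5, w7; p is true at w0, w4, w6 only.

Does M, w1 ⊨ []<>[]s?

No

At w1: []<>[]s requires <>[]s at every successor {w2, w3, w5}.
  <>[]s fails at w3, so []<>[]s is false at w1.
    At w3: <>[]s requires []s at some successor in {w2, w3}.
      At w2: []s is false.
      At w3: []s is false.
    So <>[]s is false at w3.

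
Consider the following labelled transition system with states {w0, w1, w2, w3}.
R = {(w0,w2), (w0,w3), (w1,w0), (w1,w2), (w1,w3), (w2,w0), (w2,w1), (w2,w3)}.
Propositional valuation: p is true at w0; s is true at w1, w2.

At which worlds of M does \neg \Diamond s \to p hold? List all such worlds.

w0, w1, w2

Let φ = \neg \Diamond s \to p. Evaluate φ at each world:
  w0 (successors {w2, w3}): φ is true.
  w1 (successors {w0, w2, w3}): φ is true.
  w2 (successors {w0, w1, w3}): φ is true.
  w3 (successors ∅): φ is false.
For instance, at w1:
  At w1: \neg \Diamond s is false, p is false, so \neg \Diamond s \to p is true.
    At w1: \Diamond s is true, so \neg \Diamond s is false.
      At w1: \Diamond s requires s at some successor in {w0, w2, w3}.
        s holds at w2, so \Diamond s is true at w1.
Satisfying worlds: {w0, w1, w2}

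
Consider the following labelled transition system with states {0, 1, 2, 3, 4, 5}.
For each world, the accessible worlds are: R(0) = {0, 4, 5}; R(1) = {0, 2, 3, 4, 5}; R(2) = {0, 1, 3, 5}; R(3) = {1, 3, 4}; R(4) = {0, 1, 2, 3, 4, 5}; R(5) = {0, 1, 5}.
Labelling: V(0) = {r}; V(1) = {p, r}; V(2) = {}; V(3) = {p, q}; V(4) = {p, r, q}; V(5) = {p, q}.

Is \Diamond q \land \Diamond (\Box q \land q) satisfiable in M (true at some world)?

Let φ = \Diamond q \land \Diamond (\Box q \land q). Evaluate φ at each world:
  0 (successors {0, 4, 5}): φ is false.
  1 (successors {0, 2, 3, 4, 5}): φ is false.
  2 (successors {0, 1, 3, 5}): φ is false.
  3 (successors {1, 3, 4}): φ is false.
  4 (successors {0, 1, 2, 3, 4, 5}): φ is false.
  5 (successors {0, 1, 5}): φ is false.
For instance, at 3:
  At 3: \Diamond q is true, \Diamond (\Box q \land q) is false, so \Diamond q \land \Diamond (\Box q \land q) is false.
    At 3: \Diamond q requires q at some successor in {1, 3, 4}.
      q holds at 3, so \Diamond q is true at 3.
    At 3: \Diamond (\Box q \land q) requires \Box q \land q at some successor in {1, 3, 4}.
      At 1: \Box q \land q is false.
      At 3: \Box q \land q is false.
      At 4: \Box q \land q is false.
    So \Diamond (\Box q \land q) is false at 3.

No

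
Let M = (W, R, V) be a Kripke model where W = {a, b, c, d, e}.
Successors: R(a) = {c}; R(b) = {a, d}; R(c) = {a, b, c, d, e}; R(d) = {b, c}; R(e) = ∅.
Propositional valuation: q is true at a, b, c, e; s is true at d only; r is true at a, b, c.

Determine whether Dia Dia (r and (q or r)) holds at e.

At e: no accessible worlds, so Dia Dia (r and (q or r)) is false.

No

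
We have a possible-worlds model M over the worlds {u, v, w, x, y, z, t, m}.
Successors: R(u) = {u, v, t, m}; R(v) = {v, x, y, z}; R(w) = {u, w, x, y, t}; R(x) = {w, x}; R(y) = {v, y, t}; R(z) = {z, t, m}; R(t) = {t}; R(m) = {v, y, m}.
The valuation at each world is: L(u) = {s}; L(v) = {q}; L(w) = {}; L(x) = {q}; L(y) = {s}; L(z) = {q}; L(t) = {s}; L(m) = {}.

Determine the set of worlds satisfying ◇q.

u, v, w, x, y, z, m

Let φ = ◇q. Evaluate φ at each world:
  u (successors {u, v, t, m}): φ is true.
  v (successors {v, x, y, z}): φ is true.
  w (successors {u, w, x, y, t}): φ is true.
  x (successors {w, x}): φ is true.
  y (successors {v, y, t}): φ is true.
  z (successors {z, t, m}): φ is true.
  t (successors {t}): φ is false.
  m (successors {v, y, m}): φ is true.
For instance, at w:
  At w: ◇q requires q at some successor in {u, w, x, y, t}.
    q holds at x, so ◇q is true at w.
Satisfying worlds: {u, v, w, x, y, z, m}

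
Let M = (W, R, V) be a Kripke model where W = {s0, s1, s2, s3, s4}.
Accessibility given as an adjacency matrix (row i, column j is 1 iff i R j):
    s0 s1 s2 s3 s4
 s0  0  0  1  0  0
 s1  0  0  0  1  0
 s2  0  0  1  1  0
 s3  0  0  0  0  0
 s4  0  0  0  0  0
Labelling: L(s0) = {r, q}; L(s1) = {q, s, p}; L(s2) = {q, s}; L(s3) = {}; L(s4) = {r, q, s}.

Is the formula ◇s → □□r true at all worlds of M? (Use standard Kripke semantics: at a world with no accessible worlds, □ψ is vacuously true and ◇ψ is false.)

Let φ = ◇s → □□r. Evaluate φ at each world:
  s0 (successors {s2}): φ is false.
  s1 (successors {s3}): φ is true.
  s2 (successors {s2, s3}): φ is false.
  s3 (successors ∅): φ is true.
  s4 (successors ∅): φ is true.
Detail at s0 (counterexample):
  At s0: ◇s is true, □□r is false, so ◇s → □□r is false.
    At s0: ◇s requires s at some successor in {s2}.
      s holds at s2, so ◇s is true at s0.
    At s0: □□r requires □r at every successor {s2}.
      □r fails at s2, so □□r is false at s0.

No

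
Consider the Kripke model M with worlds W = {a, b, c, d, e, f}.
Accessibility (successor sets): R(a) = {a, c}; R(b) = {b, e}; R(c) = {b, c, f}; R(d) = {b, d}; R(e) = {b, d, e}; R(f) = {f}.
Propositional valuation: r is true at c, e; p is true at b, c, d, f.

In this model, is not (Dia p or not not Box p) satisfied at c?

At c: Dia p or not not Box p is true, so not (Dia p or not not Box p) is false.
  At c: Dia p is true, not not Box p is true, so Dia p or not not Box p is true.
    At c: Dia p requires p at some successor in {b, c, f}.
      p holds at b, so Dia p is true at c.
    At c: not Box p is false, so not not Box p is true.
      At c: Box p is true, so not Box p is false.

No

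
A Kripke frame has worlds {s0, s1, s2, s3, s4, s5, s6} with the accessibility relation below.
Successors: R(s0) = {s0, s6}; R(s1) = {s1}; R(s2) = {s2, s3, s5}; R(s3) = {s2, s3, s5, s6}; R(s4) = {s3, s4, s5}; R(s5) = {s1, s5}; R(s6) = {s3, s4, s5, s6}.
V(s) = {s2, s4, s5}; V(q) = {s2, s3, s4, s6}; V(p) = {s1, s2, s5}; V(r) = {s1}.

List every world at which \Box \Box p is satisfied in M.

s1, s5

Let φ = \Box \Box p. Evaluate φ at each world:
  s0 (successors {s0, s6}): φ is false.
  s1 (successors {s1}): φ is true.
  s2 (successors {s2, s3, s5}): φ is false.
  s3 (successors {s2, s3, s5, s6}): φ is false.
  s4 (successors {s3, s4, s5}): φ is false.
  s5 (successors {s1, s5}): φ is true.
  s6 (successors {s3, s4, s5, s6}): φ is false.
For instance, at s4:
  At s4: \Box \Box p requires \Box p at every successor {s3, s4, s5}.
    \Box p fails at s3, so \Box \Box p is false at s4.
      At s3: \Box p requires p at every successor {s2, s3, s5, s6}.
        p fails at s3, so \Box p is false at s3.
Satisfying worlds: {s1, s5}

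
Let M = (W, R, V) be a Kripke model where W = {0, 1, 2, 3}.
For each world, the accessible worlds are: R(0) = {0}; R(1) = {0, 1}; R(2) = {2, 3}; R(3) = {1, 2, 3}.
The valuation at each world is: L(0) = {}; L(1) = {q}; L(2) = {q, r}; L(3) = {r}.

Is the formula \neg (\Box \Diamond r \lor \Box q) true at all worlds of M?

Let φ = \neg (\Box \Diamond r \lor \Box q). Evaluate φ at each world:
  0 (successors {0}): φ is true.
  1 (successors {0, 1}): φ is true.
  2 (successors {2, 3}): φ is false.
  3 (successors {1, 2, 3}): φ is true.
Detail at 2 (counterexample):
  At 2: \Box \Diamond r \lor \Box q is true, so \neg (\Box \Diamond r \lor \Box q) is false.
    At 2: \Box \Diamond r is true, \Box q is false, so \Box \Diamond r \lor \Box q is true.
      At 2: \Box \Diamond r requires \Diamond r at every successor {2, 3}.
        At 2: \Diamond r is true.
        At 3: \Diamond r is true.
      So \Box \Diamond r is true at 2.
      At 2: \Box q requires q at every successor {2, 3}.
        q fails at 3, so \Box q is false at 2.

No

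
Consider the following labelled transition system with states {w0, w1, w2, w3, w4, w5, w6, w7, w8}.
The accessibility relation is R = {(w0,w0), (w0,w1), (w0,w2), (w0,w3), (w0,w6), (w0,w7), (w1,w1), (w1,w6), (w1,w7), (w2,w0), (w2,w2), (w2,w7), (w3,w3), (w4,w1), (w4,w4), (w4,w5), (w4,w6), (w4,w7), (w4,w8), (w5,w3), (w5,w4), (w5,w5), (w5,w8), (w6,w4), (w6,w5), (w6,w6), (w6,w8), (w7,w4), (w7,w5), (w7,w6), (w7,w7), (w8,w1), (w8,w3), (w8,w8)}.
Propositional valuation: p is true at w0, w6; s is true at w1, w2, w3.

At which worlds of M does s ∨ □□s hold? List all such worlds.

Let φ = s ∨ □□s. Evaluate φ at each world:
  w0 (successors {w0, w1, w2, w3, w6, w7}): φ is false.
  w1 (successors {w1, w6, w7}): φ is true.
  w2 (successors {w0, w2, w7}): φ is true.
  w3 (successors {w3}): φ is true.
  w4 (successors {w1, w4, w5, w6, w7, w8}): φ is false.
  w5 (successors {w3, w4, w5, w8}): φ is false.
  w6 (successors {w4, w5, w6, w8}): φ is false.
  w7 (successors {w4, w5, w6, w7}): φ is false.
  w8 (successors {w1, w3, w8}): φ is false.
For instance, at w5:
  At w5: s is false, □□s is false, so s ∨ □□s is false.
    At w5: □□s requires □s at every successor {w3, w4, w5, w8}.
      □s fails at w4, so □□s is false at w5.
Satisfying worlds: {w1, w2, w3}

w1, w2, w3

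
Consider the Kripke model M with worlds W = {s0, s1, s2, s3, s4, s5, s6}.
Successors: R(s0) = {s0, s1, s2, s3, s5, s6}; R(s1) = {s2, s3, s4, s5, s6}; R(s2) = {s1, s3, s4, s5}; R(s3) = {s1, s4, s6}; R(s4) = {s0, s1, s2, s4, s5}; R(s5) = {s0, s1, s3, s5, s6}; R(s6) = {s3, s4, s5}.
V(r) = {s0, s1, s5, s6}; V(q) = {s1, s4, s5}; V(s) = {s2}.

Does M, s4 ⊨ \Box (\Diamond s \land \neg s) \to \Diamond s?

Recall that \Box ψ holds at a world iff ψ holds at every accessible world, and \Diamond ψ holds iff ψ holds at some accessible world.
At s4: \Box (\Diamond s \land \neg s) is false, \Diamond s is true, so \Box (\Diamond s \land \neg s) \to \Diamond s is true.
  At s4: \Box (\Diamond s \land \neg s) requires \Diamond s \land \neg s at every successor {s0, s1, s2, s4, s5}.
    \Diamond s \land \neg s fails at s2, so \Box (\Diamond s \land \neg s) is false at s4.
      At s2: \Diamond s is false, \neg s is false, so \Diamond s \land \neg s is false.
  At s4: \Diamond s requires s at some successor in {s0, s1, s2, s4, s5}.
    s holds at s2, so \Diamond s is true at s4.

Yes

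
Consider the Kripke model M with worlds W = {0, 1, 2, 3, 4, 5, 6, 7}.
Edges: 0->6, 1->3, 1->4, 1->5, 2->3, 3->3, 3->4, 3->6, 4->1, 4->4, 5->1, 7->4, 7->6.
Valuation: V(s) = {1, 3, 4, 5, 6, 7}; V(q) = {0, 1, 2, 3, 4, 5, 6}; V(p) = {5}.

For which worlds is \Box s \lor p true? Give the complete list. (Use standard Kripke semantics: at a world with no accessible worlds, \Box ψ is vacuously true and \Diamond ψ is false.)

0, 1, 2, 3, 4, 5, 6, 7

Let φ = \Box s \lor p. Evaluate φ at each world:
  0 (successors {6}): φ is true.
  1 (successors {3, 4, 5}): φ is true.
  2 (successors {3}): φ is true.
  3 (successors {3, 4, 6}): φ is true.
  4 (successors {1, 4}): φ is true.
  5 (successors {1}): φ is true.
  6 (successors ∅): φ is true.
  7 (successors {4, 6}): φ is true.
For instance, at 2:
  At 2: \Box s is true, p is false, so \Box s \lor p is true.
    At 2: \Box s requires s at every successor {3}.
      At 3: s is true.
    So \Box s is true at 2.
Satisfying worlds: {0, 1, 2, 3, 4, 5, 6, 7}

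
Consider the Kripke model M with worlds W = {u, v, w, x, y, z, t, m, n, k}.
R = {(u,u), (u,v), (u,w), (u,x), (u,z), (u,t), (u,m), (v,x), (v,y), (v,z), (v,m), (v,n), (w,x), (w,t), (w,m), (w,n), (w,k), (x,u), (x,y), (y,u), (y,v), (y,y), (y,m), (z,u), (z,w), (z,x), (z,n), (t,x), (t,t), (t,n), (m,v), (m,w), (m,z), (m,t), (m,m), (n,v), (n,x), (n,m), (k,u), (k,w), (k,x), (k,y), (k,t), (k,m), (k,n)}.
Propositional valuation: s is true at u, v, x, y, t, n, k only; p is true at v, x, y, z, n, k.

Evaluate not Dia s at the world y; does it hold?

No

At y: Dia s is true, so not Dia s is false.
  At y: Dia s requires s at some successor in {u, v, y, m}.
    s holds at u, so Dia s is true at y.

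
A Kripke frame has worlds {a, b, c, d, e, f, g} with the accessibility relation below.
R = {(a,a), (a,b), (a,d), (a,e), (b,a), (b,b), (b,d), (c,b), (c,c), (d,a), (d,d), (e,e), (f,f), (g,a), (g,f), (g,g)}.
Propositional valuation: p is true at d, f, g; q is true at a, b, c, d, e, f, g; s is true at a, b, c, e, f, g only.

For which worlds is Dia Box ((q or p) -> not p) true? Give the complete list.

Let φ = Dia Box ((q or p) -> not p). Evaluate φ at each world:
  a (successors {a, b, d, e}): φ is true.
  b (successors {a, b, d}): φ is false.
  c (successors {b, c}): φ is true.
  d (successors {a, d}): φ is false.
  e (successors {e}): φ is true.
  f (successors {f}): φ is false.
  g (successors {a, f, g}): φ is false.
For instance, at e:
  At e: Dia Box ((q or p) -> not p) requires Box ((q or p) -> not p) at some successor in {e}.
    Box ((q or p) -> not p) holds at e, so Dia Box ((q or p) -> not p) is true at e.
      At e: Box ((q or p) -> not p) requires (q or p) -> not p at every successor {e}.
        At e: (q or p) -> not p is true.
      So Box ((q or p) -> not p) is true at e.
Satisfying worlds: {a, c, e}

a, c, e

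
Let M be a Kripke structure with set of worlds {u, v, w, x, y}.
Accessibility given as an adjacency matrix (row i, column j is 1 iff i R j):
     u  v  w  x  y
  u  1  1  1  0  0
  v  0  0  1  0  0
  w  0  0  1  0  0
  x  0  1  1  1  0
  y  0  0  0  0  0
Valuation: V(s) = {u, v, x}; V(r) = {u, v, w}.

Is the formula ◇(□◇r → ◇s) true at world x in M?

At x: ◇(□◇r → ◇s) requires □◇r → ◇s at some successor in {v, w, x}.
  □◇r → ◇s holds at x, so ◇(□◇r → ◇s) is true at x.
    At x: □◇r is true, ◇s is true, so □◇r → ◇s is true.
      At x: □◇r requires ◇r at every successor {v, w, x}.
        At v: ◇r is true.
        At w: ◇r is true.
        At x: ◇r is true.
      So □◇r is true at x.
      At x: ◇s requires s at some successor in {v, w, x}.
        s holds at v, so ◇s is true at x.

Yes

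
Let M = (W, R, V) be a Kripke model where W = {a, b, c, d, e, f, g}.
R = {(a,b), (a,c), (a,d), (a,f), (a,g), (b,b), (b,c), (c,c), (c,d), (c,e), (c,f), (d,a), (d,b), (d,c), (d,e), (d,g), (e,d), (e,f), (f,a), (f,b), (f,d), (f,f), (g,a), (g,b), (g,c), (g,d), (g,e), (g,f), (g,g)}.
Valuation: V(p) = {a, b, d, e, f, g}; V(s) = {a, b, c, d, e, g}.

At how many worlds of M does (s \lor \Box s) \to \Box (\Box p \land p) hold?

1

Let φ = (s \lor \Box s) \to \Box (\Box p \land p). Evaluate φ at each world:
  a (successors {b, c, d, f, g}): φ is false.
  b (successors {b, c}): φ is false.
  c (successors {c, d, e, f}): φ is false.
  d (successors {a, b, c, e, g}): φ is false.
  e (successors {d, f}): φ is false.
  f (successors {a, b, d, f}): φ is true.
  g (successors {a, b, c, d, e, f, g}): φ is false.
For instance, at f:
  At f: s \lor \Box s is false, \Box (\Box p \land p) is false, so (s \lor \Box s) \to \Box (\Box p \land p) is true.
    At f: s is false, \Box s is false, so s \lor \Box s is false.
      At f: \Box s requires s at every successor {a, b, d, f}.
        s fails at f, so \Box s is false at f.
    At f: \Box (\Box p \land p) requires \Box p \land p at every successor {a, b, d, f}.
      \Box p \land p fails at a, so \Box (\Box p \land p) is false at f.
Satisfying worlds: {f}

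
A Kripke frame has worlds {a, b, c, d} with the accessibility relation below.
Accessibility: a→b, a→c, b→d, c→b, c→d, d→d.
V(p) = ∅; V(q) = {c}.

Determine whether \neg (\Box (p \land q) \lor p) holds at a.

Recall that \Box ψ holds at a world iff ψ holds at every accessible world, and \Diamond ψ holds iff ψ holds at some accessible world.
At a: \Box (p \land q) \lor p is false, so \neg (\Box (p \land q) \lor p) is true.
  At a: \Box (p \land q) is false, p is false, so \Box (p \land q) \lor p is false.
    At a: \Box (p \land q) requires p \land q at every successor {b, c}.
      p \land q fails at b, so \Box (p \land q) is false at a.

Yes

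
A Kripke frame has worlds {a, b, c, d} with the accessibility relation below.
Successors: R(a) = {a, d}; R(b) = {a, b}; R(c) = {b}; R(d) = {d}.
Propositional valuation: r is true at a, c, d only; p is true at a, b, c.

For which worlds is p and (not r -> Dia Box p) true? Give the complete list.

a, b, c

Recall that Box ψ holds at a world iff ψ holds at every accessible world, and Dia ψ holds iff ψ holds at some accessible world.
Let φ = p and (not r -> Dia Box p). Evaluate φ at each world:
  a (successors {a, d}): φ is true.
  b (successors {a, b}): φ is true.
  c (successors {b}): φ is true.
  d (successors {d}): φ is false.
For instance, at b:
  At b: p is true, not r -> Dia Box p is true, so p and (not r -> Dia Box p) is true.
    At b: not r is true, Dia Box p is true, so not r -> Dia Box p is true.
      At b: Dia Box p requires Box p at some successor in {a, b}.
        Box p holds at b, so Dia Box p is true at b.
Satisfying worlds: {a, b, c}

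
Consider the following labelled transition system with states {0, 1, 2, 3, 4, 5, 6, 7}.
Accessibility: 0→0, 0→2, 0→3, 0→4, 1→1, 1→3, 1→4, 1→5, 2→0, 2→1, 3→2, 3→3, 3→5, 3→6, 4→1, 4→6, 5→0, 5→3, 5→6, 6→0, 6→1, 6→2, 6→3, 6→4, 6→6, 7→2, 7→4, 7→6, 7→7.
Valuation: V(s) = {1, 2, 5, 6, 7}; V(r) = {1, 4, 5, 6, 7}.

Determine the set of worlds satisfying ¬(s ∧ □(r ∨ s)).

0, 1, 2, 3, 4, 5, 6

Let φ = ¬(s ∧ □(r ∨ s)). Evaluate φ at each world:
  0 (successors {0, 2, 3, 4}): φ is true.
  1 (successors {1, 3, 4, 5}): φ is true.
  2 (successors {0, 1}): φ is true.
  3 (successors {2, 3, 5, 6}): φ is true.
  4 (successors {1, 6}): φ is true.
  5 (successors {0, 3, 6}): φ is true.
  6 (successors {0, 1, 2, 3, 4, 6}): φ is true.
  7 (successors {2, 4, 6, 7}): φ is false.
For instance, at 0:
  At 0: s ∧ □(r ∨ s) is false, so ¬(s ∧ □(r ∨ s)) is true.
    At 0: s is false, □(r ∨ s) is false, so s ∧ □(r ∨ s) is false.
      At 0: □(r ∨ s) requires r ∨ s at every successor {0, 2, 3, 4}.
        r ∨ s fails at 0, so □(r ∨ s) is false at 0.
Satisfying worlds: {0, 1, 2, 3, 4, 5, 6}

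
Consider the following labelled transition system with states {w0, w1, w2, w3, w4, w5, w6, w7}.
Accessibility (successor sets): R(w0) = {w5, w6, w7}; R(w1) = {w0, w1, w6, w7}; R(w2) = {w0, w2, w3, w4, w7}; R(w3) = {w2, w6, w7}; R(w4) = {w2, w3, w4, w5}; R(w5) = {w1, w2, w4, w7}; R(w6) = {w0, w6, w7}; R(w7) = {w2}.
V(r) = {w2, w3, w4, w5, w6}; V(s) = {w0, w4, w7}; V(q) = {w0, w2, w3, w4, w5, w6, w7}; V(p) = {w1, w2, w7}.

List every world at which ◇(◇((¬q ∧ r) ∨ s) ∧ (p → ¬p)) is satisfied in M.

Let φ = ◇(◇((¬q ∧ r) ∨ s) ∧ (p → ¬p)). Evaluate φ at each world:
  w0 (successors {w5, w6, w7}): φ is true.
  w1 (successors {w0, w1, w6, w7}): φ is true.
  w2 (successors {w0, w2, w3, w4, w7}): φ is true.
  w3 (successors {w2, w6, w7}): φ is true.
  w4 (successors {w2, w3, w4, w5}): φ is true.
  w5 (successors {w1, w2, w4, w7}): φ is true.
  w6 (successors {w0, w6, w7}): φ is true.
  w7 (successors {w2}): φ is false.
For instance, at w3:
  At w3: ◇(◇((¬q ∧ r) ∨ s) ∧ (p → ¬p)) requires ◇((¬q ∧ r) ∨ s) ∧ (p → ¬p) at some successor in {w2, w6, w7}.
    ◇((¬q ∧ r) ∨ s) ∧ (p → ¬p) holds at w6, so ◇(◇((¬q ∧ r) ∨ s) ∧ (p → ¬p)) is true at w3.
      At w6: ◇((¬q ∧ r) ∨ s) is true, p → ¬p is true, so ◇((¬q ∧ r) ∨ s) ∧ (p → ¬p) is true.
Satisfying worlds: {w0, w1, w2, w3, w4, w5, w6}

w0, w1, w2, w3, w4, w5, w6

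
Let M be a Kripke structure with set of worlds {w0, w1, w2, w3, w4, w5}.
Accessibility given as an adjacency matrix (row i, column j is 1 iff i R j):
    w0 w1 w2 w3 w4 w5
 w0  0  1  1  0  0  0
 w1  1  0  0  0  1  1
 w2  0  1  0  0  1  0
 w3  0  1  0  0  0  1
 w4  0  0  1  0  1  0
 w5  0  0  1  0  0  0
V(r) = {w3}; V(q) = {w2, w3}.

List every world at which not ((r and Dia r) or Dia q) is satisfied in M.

w1, w2, w3

Let φ = not ((r and Dia r) or Dia q). Evaluate φ at each world:
  w0 (successors {w1, w2}): φ is false.
  w1 (successors {w0, w4, w5}): φ is true.
  w2 (successors {w1, w4}): φ is true.
  w3 (successors {w1, w5}): φ is true.
  w4 (successors {w2, w4}): φ is false.
  w5 (successors {w2}): φ is false.
For instance, at w5:
  At w5: (r and Dia r) or Dia q is true, so not ((r and Dia r) or Dia q) is false.
    At w5: r and Dia r is false, Dia q is true, so (r and Dia r) or Dia q is true.
      At w5: r is false, Dia r is false, so r and Dia r is false.
      At w5: Dia q requires q at some successor in {w2}.
        q holds at w2, so Dia q is true at w5.
Satisfying worlds: {w1, w2, w3}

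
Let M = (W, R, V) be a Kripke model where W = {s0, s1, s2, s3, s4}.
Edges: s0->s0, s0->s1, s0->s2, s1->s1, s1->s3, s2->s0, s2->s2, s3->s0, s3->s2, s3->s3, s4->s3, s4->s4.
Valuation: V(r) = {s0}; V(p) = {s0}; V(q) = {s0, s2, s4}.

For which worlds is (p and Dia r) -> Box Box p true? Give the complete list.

s1, s2, s3, s4

Let φ = (p and Dia r) -> Box Box p. Evaluate φ at each world:
  s0 (successors {s0, s1, s2}): φ is false.
  s1 (successors {s1, s3}): φ is true.
  s2 (successors {s0, s2}): φ is true.
  s3 (successors {s0, s2, s3}): φ is true.
  s4 (successors {s3, s4}): φ is true.
For instance, at s2:
  At s2: p and Dia r is false, Box Box p is false, so (p and Dia r) -> Box Box p is true.
    At s2: p is false, Dia r is true, so p and Dia r is false.
      At s2: Dia r requires r at some successor in {s0, s2}.
        r holds at s0, so Dia r is true at s2.
    At s2: Box Box p requires Box p at every successor {s0, s2}.
      Box p fails at s0, so Box Box p is false at s2.
Satisfying worlds: {s1, s2, s3, s4}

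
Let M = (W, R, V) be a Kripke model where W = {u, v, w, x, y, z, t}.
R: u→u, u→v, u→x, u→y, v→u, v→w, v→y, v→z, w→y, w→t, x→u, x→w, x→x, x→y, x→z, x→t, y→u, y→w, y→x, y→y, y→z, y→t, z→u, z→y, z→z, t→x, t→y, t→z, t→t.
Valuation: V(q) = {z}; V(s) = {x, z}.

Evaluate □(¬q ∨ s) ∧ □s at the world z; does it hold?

At z: □(¬q ∨ s) is true, □s is false, so □(¬q ∨ s) ∧ □s is false.
  At z: □(¬q ∨ s) requires ¬q ∨ s at every successor {u, y, z}.
    At u: ¬q ∨ s is true.
    At y: ¬q ∨ s is true.
    At z: ¬q ∨ s is true.
  So □(¬q ∨ s) is true at z.
  At z: □s requires s at every successor {u, y, z}.
    s fails at u, so □s is false at z.

No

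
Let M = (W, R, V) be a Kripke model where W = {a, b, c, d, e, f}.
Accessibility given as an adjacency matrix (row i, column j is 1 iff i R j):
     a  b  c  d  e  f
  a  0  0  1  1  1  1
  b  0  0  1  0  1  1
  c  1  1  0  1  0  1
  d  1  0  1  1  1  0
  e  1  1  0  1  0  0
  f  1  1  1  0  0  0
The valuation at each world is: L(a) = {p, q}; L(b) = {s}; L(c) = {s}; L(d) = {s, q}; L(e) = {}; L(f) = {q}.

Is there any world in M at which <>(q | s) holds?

Yes

Let φ = <>(q | s). Evaluate φ at each world:
  a (successors {c, d, e, f}): φ is true.
  b (successors {c, e, f}): φ is true.
  c (successors {a, b, d, f}): φ is true.
  d (successors {a, c, d, e}): φ is true.
  e (successors {a, b, d}): φ is true.
  f (successors {a, b, c}): φ is true.
Detail at a (witness):
  At a: <>(q | s) requires q | s at some successor in {c, d, e, f}.
    q | s holds at c, so <>(q | s) is true at a.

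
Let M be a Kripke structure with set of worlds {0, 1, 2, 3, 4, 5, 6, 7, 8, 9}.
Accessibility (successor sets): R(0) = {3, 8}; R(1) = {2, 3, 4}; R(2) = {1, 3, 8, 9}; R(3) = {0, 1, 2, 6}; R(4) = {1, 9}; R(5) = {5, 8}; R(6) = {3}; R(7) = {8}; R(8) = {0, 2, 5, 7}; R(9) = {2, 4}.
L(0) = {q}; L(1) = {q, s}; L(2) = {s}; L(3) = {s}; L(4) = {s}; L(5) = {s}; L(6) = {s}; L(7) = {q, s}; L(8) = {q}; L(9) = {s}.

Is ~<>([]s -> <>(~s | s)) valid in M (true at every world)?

No

Let φ = ~<>([]s -> <>(~s | s)). Evaluate φ at each world:
  0 (successors {3, 8}): φ is false.
  1 (successors {2, 3, 4}): φ is false.
  2 (successors {1, 3, 8, 9}): φ is false.
  3 (successors {0, 1, 2, 6}): φ is false.
  4 (successors {1, 9}): φ is false.
  5 (successors {5, 8}): φ is false.
  6 (successors {3}): φ is false.
  7 (successors {8}): φ is false.
  8 (successors {0, 2, 5, 7}): φ is false.
  9 (successors {2, 4}): φ is false.
Detail at 0 (counterexample):
  At 0: <>([]s -> <>(~s | s)) is true, so ~<>([]s -> <>(~s | s)) is false.
    At 0: <>([]s -> <>(~s | s)) requires []s -> <>(~s | s) at some successor in {3, 8}.
      []s -> <>(~s | s) holds at 3, so <>([]s -> <>(~s | s)) is true at 0.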